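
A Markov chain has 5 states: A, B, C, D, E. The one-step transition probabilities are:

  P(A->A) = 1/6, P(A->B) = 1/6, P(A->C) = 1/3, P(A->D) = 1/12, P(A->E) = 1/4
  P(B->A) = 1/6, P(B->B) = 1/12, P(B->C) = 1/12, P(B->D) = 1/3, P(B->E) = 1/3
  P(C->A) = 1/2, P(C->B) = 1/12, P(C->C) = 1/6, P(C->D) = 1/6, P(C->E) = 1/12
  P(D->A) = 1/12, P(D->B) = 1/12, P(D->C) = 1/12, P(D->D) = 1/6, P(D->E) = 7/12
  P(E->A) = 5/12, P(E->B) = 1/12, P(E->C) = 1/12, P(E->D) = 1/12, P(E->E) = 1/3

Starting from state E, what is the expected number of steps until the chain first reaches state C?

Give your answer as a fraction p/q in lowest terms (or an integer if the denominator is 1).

Let h_i = expected steps to first reach C from state i.
Boundary: h_C = 0.
First-step equations for the other states:
  h_A = 1 + 1/6*h_A + 1/6*h_B + 1/3*h_C + 1/12*h_D + 1/4*h_E
  h_B = 1 + 1/6*h_A + 1/12*h_B + 1/12*h_C + 1/3*h_D + 1/3*h_E
  h_D = 1 + 1/12*h_A + 1/12*h_B + 1/12*h_C + 1/6*h_D + 7/12*h_E
  h_E = 1 + 5/12*h_A + 1/12*h_B + 1/12*h_C + 1/12*h_D + 1/3*h_E

Substituting h_C = 0 and rearranging gives the linear system (I - Q) h = 1:
  [5/6, -1/6, -1/12, -1/4] . (h_A, h_B, h_D, h_E) = 1
  [-1/6, 11/12, -1/3, -1/3] . (h_A, h_B, h_D, h_E) = 1
  [-1/12, -1/12, 5/6, -7/12] . (h_A, h_B, h_D, h_E) = 1
  [-5/12, -1/12, -1/12, 2/3] . (h_A, h_B, h_D, h_E) = 1

Solving yields:
  h_A = 362/69
  h_B = 160/23
  h_D = 482/69
  h_E = 150/23

Starting state is E, so the expected hitting time is h_E = 150/23.

Answer: 150/23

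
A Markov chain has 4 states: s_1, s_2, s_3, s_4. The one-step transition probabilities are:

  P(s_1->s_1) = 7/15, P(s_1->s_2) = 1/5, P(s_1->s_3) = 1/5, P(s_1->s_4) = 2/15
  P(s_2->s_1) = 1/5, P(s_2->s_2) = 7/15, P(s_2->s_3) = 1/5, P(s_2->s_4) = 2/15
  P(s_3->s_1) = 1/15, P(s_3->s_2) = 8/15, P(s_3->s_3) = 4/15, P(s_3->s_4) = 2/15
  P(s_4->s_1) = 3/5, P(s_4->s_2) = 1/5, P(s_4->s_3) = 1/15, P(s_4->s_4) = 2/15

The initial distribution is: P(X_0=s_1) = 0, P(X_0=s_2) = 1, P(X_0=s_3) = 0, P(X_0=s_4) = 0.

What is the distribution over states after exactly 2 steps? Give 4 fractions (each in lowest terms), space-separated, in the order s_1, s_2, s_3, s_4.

Answer: 7/25 88/225 44/225 2/15

Derivation:
Propagating the distribution step by step (d_{t+1} = d_t * P):
d_0 = (s_1=0, s_2=1, s_3=0, s_4=0)
  d_1[s_1] = 0*7/15 + 1*1/5 + 0*1/15 + 0*3/5 = 1/5
  d_1[s_2] = 0*1/5 + 1*7/15 + 0*8/15 + 0*1/5 = 7/15
  d_1[s_3] = 0*1/5 + 1*1/5 + 0*4/15 + 0*1/15 = 1/5
  d_1[s_4] = 0*2/15 + 1*2/15 + 0*2/15 + 0*2/15 = 2/15
d_1 = (s_1=1/5, s_2=7/15, s_3=1/5, s_4=2/15)
  d_2[s_1] = 1/5*7/15 + 7/15*1/5 + 1/5*1/15 + 2/15*3/5 = 7/25
  d_2[s_2] = 1/5*1/5 + 7/15*7/15 + 1/5*8/15 + 2/15*1/5 = 88/225
  d_2[s_3] = 1/5*1/5 + 7/15*1/5 + 1/5*4/15 + 2/15*1/15 = 44/225
  d_2[s_4] = 1/5*2/15 + 7/15*2/15 + 1/5*2/15 + 2/15*2/15 = 2/15
d_2 = (s_1=7/25, s_2=88/225, s_3=44/225, s_4=2/15)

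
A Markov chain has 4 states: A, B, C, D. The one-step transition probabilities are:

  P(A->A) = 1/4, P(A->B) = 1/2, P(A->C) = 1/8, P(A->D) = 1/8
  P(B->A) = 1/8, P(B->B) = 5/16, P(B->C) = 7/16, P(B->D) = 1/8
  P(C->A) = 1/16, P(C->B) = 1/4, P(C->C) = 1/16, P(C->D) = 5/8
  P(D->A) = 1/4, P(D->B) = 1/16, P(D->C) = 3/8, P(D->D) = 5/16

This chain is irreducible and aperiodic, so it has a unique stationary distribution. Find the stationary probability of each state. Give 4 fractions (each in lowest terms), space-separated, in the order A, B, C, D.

The stationary distribution satisfies pi = pi * P, i.e.:
  pi_A = 1/4*pi_A + 1/8*pi_B + 1/16*pi_C + 1/4*pi_D
  pi_B = 1/2*pi_A + 5/16*pi_B + 1/4*pi_C + 1/16*pi_D
  pi_C = 1/8*pi_A + 7/16*pi_B + 1/16*pi_C + 3/8*pi_D
  pi_D = 1/8*pi_A + 1/8*pi_B + 5/8*pi_C + 5/16*pi_D
with normalization: pi_A + pi_B + pi_C + pi_D = 1.

Using the first 3 balance equations plus normalization, the linear system A*pi = b is:
  [-3/4, 1/8, 1/16, 1/4] . pi = 0
  [1/2, -11/16, 1/4, 1/16] . pi = 0
  [1/8, 7/16, -15/16, 3/8] . pi = 0
  [1, 1, 1, 1] . pi = 1

Solving yields:
  pi_A = 233/1377
  pi_B = 38/153
  pi_C = 1096/4131
  pi_D = 1310/4131

Verification (pi * P):
  233/1377*1/4 + 38/153*1/8 + 1096/4131*1/16 + 1310/4131*1/4 = 233/1377 = pi_A  (ok)
  233/1377*1/2 + 38/153*5/16 + 1096/4131*1/4 + 1310/4131*1/16 = 38/153 = pi_B  (ok)
  233/1377*1/8 + 38/153*7/16 + 1096/4131*1/16 + 1310/4131*3/8 = 1096/4131 = pi_C  (ok)
  233/1377*1/8 + 38/153*1/8 + 1096/4131*5/8 + 1310/4131*5/16 = 1310/4131 = pi_D  (ok)

Answer: 233/1377 38/153 1096/4131 1310/4131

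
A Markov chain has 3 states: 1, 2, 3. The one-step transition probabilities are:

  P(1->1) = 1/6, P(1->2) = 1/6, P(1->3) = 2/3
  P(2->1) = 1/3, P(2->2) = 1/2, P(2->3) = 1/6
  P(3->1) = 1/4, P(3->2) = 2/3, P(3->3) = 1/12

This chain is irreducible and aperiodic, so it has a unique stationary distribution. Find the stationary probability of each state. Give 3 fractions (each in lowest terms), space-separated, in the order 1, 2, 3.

Answer: 25/94 43/94 13/47

Derivation:
The stationary distribution satisfies pi = pi * P, i.e.:
  pi_1 = 1/6*pi_1 + 1/3*pi_2 + 1/4*pi_3
  pi_2 = 1/6*pi_1 + 1/2*pi_2 + 2/3*pi_3
  pi_3 = 2/3*pi_1 + 1/6*pi_2 + 1/12*pi_3
with normalization: pi_1 + pi_2 + pi_3 = 1.

Using the first 2 balance equations plus normalization, the linear system A*pi = b is:
  [-5/6, 1/3, 1/4] . pi = 0
  [1/6, -1/2, 2/3] . pi = 0
  [1, 1, 1] . pi = 1

Solving yields:
  pi_1 = 25/94
  pi_2 = 43/94
  pi_3 = 13/47

Verification (pi * P):
  25/94*1/6 + 43/94*1/3 + 13/47*1/4 = 25/94 = pi_1  (ok)
  25/94*1/6 + 43/94*1/2 + 13/47*2/3 = 43/94 = pi_2  (ok)
  25/94*2/3 + 43/94*1/6 + 13/47*1/12 = 13/47 = pi_3  (ok)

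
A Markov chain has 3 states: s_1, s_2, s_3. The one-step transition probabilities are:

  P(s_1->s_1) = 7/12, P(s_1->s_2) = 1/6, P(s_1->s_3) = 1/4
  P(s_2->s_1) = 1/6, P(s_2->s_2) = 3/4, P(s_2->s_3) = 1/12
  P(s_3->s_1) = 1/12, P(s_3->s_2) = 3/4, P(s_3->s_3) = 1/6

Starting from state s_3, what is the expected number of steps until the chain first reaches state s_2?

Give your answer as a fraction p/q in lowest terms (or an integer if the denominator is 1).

Answer: 72/47

Derivation:
Let h_i = expected steps to first reach s_2 from state i.
Boundary: h_s_2 = 0.
First-step equations for the other states:
  h_s_1 = 1 + 7/12*h_s_1 + 1/6*h_s_2 + 1/4*h_s_3
  h_s_3 = 1 + 1/12*h_s_1 + 3/4*h_s_2 + 1/6*h_s_3

Substituting h_s_2 = 0 and rearranging gives the linear system (I - Q) h = 1:
  [5/12, -1/4] . (h_s_1, h_s_3) = 1
  [-1/12, 5/6] . (h_s_1, h_s_3) = 1

Solving yields:
  h_s_1 = 156/47
  h_s_3 = 72/47

Starting state is s_3, so the expected hitting time is h_s_3 = 72/47.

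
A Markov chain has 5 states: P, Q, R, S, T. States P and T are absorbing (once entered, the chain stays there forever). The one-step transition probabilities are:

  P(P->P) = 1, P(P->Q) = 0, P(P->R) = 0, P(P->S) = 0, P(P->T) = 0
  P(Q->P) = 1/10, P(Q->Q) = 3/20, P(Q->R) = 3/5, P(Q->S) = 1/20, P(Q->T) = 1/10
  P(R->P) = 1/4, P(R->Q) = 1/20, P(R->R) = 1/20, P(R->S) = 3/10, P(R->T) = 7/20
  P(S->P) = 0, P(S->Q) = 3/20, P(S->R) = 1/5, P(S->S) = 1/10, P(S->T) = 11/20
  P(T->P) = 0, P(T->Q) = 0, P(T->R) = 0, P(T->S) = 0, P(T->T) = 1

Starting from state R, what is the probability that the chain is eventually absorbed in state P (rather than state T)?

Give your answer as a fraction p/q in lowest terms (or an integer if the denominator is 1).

Answer: 1587/4913

Derivation:
Let a_i = P(absorbed in P | start in state i).
Boundary conditions: a_P = 1, a_T = 0.
For each transient state i, a_i = sum_j P(i->j) * a_j:
  a_Q = 1/10*a_P + 3/20*a_Q + 3/5*a_R + 1/20*a_S + 1/10*a_T
  a_R = 1/4*a_P + 1/20*a_Q + 1/20*a_R + 3/10*a_S + 7/20*a_T
  a_S = 0*a_P + 3/20*a_Q + 1/5*a_R + 1/10*a_S + 11/20*a_T

Substituting a_P = 1 and a_T = 0, rearrange to (I - Q) a = r where r[i] = P(i -> P):
  [17/20, -3/5, -1/20] . (a_Q, a_R, a_S) = 1/10
  [-1/20, 19/20, -3/10] . (a_Q, a_R, a_S) = 1/4
  [-3/20, -1/5, 9/10] . (a_Q, a_R, a_S) = 0

Solving yields:
  a_Q = 1736/4913
  a_R = 1587/4913
  a_S = 642/4913

Starting state is R, so the absorption probability is a_R = 1587/4913.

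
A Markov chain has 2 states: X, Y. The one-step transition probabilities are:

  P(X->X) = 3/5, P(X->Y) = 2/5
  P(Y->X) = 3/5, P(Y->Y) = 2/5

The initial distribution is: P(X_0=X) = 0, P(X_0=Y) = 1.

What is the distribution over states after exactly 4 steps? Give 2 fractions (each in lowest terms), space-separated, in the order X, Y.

Answer: 3/5 2/5

Derivation:
Propagating the distribution step by step (d_{t+1} = d_t * P):
d_0 = (X=0, Y=1)
  d_1[X] = 0*3/5 + 1*3/5 = 3/5
  d_1[Y] = 0*2/5 + 1*2/5 = 2/5
d_1 = (X=3/5, Y=2/5)
  d_2[X] = 3/5*3/5 + 2/5*3/5 = 3/5
  d_2[Y] = 3/5*2/5 + 2/5*2/5 = 2/5
d_2 = (X=3/5, Y=2/5)
  d_3[X] = 3/5*3/5 + 2/5*3/5 = 3/5
  d_3[Y] = 3/5*2/5 + 2/5*2/5 = 2/5
d_3 = (X=3/5, Y=2/5)
  d_4[X] = 3/5*3/5 + 2/5*3/5 = 3/5
  d_4[Y] = 3/5*2/5 + 2/5*2/5 = 2/5
d_4 = (X=3/5, Y=2/5)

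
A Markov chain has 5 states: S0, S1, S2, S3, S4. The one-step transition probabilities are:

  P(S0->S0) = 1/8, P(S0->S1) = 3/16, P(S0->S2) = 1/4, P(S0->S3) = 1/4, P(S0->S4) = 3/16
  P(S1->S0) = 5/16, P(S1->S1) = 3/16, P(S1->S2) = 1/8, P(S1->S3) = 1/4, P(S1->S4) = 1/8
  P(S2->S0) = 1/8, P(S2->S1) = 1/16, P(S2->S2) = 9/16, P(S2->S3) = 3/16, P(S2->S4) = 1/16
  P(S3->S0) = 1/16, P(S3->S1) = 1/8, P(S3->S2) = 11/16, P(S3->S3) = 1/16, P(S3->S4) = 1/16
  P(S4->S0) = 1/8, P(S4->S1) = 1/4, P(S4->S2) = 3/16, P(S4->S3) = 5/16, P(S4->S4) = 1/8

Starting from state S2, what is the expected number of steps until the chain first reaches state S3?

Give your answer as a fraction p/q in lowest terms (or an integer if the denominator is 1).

Answer: 534/115

Derivation:
Let h_i = expected steps to first reach S3 from state i.
Boundary: h_S3 = 0.
First-step equations for the other states:
  h_S0 = 1 + 1/8*h_S0 + 3/16*h_S1 + 1/4*h_S2 + 1/4*h_S3 + 3/16*h_S4
  h_S1 = 1 + 5/16*h_S0 + 3/16*h_S1 + 1/8*h_S2 + 1/4*h_S3 + 1/8*h_S4
  h_S2 = 1 + 1/8*h_S0 + 1/16*h_S1 + 9/16*h_S2 + 3/16*h_S3 + 1/16*h_S4
  h_S4 = 1 + 1/8*h_S0 + 1/4*h_S1 + 3/16*h_S2 + 5/16*h_S3 + 1/8*h_S4

Substituting h_S3 = 0 and rearranging gives the linear system (I - Q) h = 1:
  [7/8, -3/16, -1/4, -3/16] . (h_S0, h_S1, h_S2, h_S4) = 1
  [-5/16, 13/16, -1/8, -1/8] . (h_S0, h_S1, h_S2, h_S4) = 1
  [-1/8, -1/16, 7/16, -1/16] . (h_S0, h_S1, h_S2, h_S4) = 1
  [-1/8, -1/4, -3/16, 7/8] . (h_S0, h_S1, h_S2, h_S4) = 1

Solving yields:
  h_S0 = 967/230
  h_S1 = 25/6
  h_S2 = 534/115
  h_S4 = 2711/690

Starting state is S2, so the expected hitting time is h_S2 = 534/115.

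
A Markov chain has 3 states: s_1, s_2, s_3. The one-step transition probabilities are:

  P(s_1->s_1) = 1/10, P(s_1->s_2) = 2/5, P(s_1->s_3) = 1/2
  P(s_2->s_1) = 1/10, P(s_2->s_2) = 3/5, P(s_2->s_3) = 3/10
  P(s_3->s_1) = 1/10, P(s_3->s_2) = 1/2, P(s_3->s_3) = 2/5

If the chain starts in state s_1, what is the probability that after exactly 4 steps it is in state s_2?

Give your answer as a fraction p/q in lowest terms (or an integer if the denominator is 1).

Computing P^4 by repeated multiplication:
P^1 =
  s_1: [1/10, 2/5, 1/2]
  s_2: [1/10, 3/5, 3/10]
  s_3: [1/10, 1/2, 2/5]
P^2 =
  s_1: [1/10, 53/100, 37/100]
  s_2: [1/10, 11/20, 7/20]
  s_3: [1/10, 27/50, 9/25]
P^3 =
  s_1: [1/10, 543/1000, 357/1000]
  s_2: [1/10, 109/200, 71/200]
  s_3: [1/10, 68/125, 89/250]
P^4 =
  s_1: [1/10, 5443/10000, 3557/10000]
  s_2: [1/10, 1089/2000, 711/2000]
  s_3: [1/10, 1361/2500, 889/2500]

(P^4)[s_1 -> s_2] = 5443/10000

Answer: 5443/10000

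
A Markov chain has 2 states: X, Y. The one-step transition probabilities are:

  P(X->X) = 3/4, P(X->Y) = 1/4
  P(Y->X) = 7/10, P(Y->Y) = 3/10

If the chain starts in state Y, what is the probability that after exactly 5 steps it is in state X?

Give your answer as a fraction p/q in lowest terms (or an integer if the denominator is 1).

Computing P^5 by repeated multiplication:
P^1 =
  X: [3/4, 1/4]
  Y: [7/10, 3/10]
P^2 =
  X: [59/80, 21/80]
  Y: [147/200, 53/200]
P^3 =
  X: [1179/1600, 421/1600]
  Y: [2947/4000, 1053/4000]
P^4 =
  X: [23579/32000, 8421/32000]
  Y: [58947/80000, 21053/80000]
P^5 =
  X: [471579/640000, 168421/640000]
  Y: [1178947/1600000, 421053/1600000]

(P^5)[Y -> X] = 1178947/1600000

Answer: 1178947/1600000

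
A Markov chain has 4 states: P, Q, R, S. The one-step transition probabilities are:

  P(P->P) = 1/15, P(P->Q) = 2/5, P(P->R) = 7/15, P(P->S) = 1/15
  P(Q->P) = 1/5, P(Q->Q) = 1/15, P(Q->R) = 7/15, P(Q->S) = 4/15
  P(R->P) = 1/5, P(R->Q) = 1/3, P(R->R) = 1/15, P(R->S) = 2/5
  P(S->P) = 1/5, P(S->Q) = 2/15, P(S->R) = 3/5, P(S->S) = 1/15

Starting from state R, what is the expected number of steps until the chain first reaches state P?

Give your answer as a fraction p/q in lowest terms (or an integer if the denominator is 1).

Answer: 5

Derivation:
Let h_i = expected steps to first reach P from state i.
Boundary: h_P = 0.
First-step equations for the other states:
  h_Q = 1 + 1/5*h_P + 1/15*h_Q + 7/15*h_R + 4/15*h_S
  h_R = 1 + 1/5*h_P + 1/3*h_Q + 1/15*h_R + 2/5*h_S
  h_S = 1 + 1/5*h_P + 2/15*h_Q + 3/5*h_R + 1/15*h_S

Substituting h_P = 0 and rearranging gives the linear system (I - Q) h = 1:
  [14/15, -7/15, -4/15] . (h_Q, h_R, h_S) = 1
  [-1/3, 14/15, -2/5] . (h_Q, h_R, h_S) = 1
  [-2/15, -3/5, 14/15] . (h_Q, h_R, h_S) = 1

Solving yields:
  h_Q = 5
  h_R = 5
  h_S = 5

Starting state is R, so the expected hitting time is h_R = 5.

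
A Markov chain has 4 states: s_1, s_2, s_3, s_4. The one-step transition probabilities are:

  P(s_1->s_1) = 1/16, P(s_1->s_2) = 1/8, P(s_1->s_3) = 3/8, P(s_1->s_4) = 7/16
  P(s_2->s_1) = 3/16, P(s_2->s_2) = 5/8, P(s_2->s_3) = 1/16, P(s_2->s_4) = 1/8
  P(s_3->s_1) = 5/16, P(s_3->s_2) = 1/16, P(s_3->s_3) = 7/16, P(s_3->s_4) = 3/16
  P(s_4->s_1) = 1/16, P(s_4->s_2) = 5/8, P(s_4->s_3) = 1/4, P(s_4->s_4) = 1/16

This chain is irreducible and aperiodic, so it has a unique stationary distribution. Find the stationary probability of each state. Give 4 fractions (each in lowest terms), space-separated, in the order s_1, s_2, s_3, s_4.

The stationary distribution satisfies pi = pi * P, i.e.:
  pi_s_1 = 1/16*pi_s_1 + 3/16*pi_s_2 + 5/16*pi_s_3 + 1/16*pi_s_4
  pi_s_2 = 1/8*pi_s_1 + 5/8*pi_s_2 + 1/16*pi_s_3 + 5/8*pi_s_4
  pi_s_3 = 3/8*pi_s_1 + 1/16*pi_s_2 + 7/16*pi_s_3 + 1/4*pi_s_4
  pi_s_4 = 7/16*pi_s_1 + 1/8*pi_s_2 + 3/16*pi_s_3 + 1/16*pi_s_4
with normalization: pi_s_1 + pi_s_2 + pi_s_3 + pi_s_4 = 1.

Using the first 3 balance equations plus normalization, the linear system A*pi = b is:
  [-15/16, 3/16, 5/16, 1/16] . pi = 0
  [1/8, -3/8, 1/16, 5/8] . pi = 0
  [3/8, 1/16, -9/16, 1/4] . pi = 0
  [1, 1, 1, 1] . pi = 1

Solving yields:
  pi_s_1 = 505/2916
  pi_s_2 = 587/1458
  pi_s_3 = 176/729
  pi_s_4 = 533/2916

Verification (pi * P):
  505/2916*1/16 + 587/1458*3/16 + 176/729*5/16 + 533/2916*1/16 = 505/2916 = pi_s_1  (ok)
  505/2916*1/8 + 587/1458*5/8 + 176/729*1/16 + 533/2916*5/8 = 587/1458 = pi_s_2  (ok)
  505/2916*3/8 + 587/1458*1/16 + 176/729*7/16 + 533/2916*1/4 = 176/729 = pi_s_3  (ok)
  505/2916*7/16 + 587/1458*1/8 + 176/729*3/16 + 533/2916*1/16 = 533/2916 = pi_s_4  (ok)

Answer: 505/2916 587/1458 176/729 533/2916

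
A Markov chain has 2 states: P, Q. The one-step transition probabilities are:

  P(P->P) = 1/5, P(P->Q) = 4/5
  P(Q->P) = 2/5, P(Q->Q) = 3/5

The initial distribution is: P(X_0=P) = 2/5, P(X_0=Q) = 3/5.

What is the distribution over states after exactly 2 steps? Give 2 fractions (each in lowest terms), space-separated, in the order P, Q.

Propagating the distribution step by step (d_{t+1} = d_t * P):
d_0 = (P=2/5, Q=3/5)
  d_1[P] = 2/5*1/5 + 3/5*2/5 = 8/25
  d_1[Q] = 2/5*4/5 + 3/5*3/5 = 17/25
d_1 = (P=8/25, Q=17/25)
  d_2[P] = 8/25*1/5 + 17/25*2/5 = 42/125
  d_2[Q] = 8/25*4/5 + 17/25*3/5 = 83/125
d_2 = (P=42/125, Q=83/125)

Answer: 42/125 83/125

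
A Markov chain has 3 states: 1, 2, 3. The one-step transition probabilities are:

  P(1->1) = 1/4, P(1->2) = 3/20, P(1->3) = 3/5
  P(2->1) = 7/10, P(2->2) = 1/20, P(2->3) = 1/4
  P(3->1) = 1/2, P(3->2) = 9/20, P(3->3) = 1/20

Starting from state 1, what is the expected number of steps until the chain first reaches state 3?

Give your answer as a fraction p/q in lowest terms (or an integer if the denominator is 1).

Answer: 440/243

Derivation:
Let h_i = expected steps to first reach 3 from state i.
Boundary: h_3 = 0.
First-step equations for the other states:
  h_1 = 1 + 1/4*h_1 + 3/20*h_2 + 3/5*h_3
  h_2 = 1 + 7/10*h_1 + 1/20*h_2 + 1/4*h_3

Substituting h_3 = 0 and rearranging gives the linear system (I - Q) h = 1:
  [3/4, -3/20] . (h_1, h_2) = 1
  [-7/10, 19/20] . (h_1, h_2) = 1

Solving yields:
  h_1 = 440/243
  h_2 = 580/243

Starting state is 1, so the expected hitting time is h_1 = 440/243.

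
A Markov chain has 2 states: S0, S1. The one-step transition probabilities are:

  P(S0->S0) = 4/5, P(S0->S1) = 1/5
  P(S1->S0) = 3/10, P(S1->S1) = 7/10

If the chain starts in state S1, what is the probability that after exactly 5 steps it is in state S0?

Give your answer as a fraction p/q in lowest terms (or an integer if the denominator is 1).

Answer: 93/160

Derivation:
Computing P^5 by repeated multiplication:
P^1 =
  S0: [4/5, 1/5]
  S1: [3/10, 7/10]
P^2 =
  S0: [7/10, 3/10]
  S1: [9/20, 11/20]
P^3 =
  S0: [13/20, 7/20]
  S1: [21/40, 19/40]
P^4 =
  S0: [5/8, 3/8]
  S1: [9/16, 7/16]
P^5 =
  S0: [49/80, 31/80]
  S1: [93/160, 67/160]

(P^5)[S1 -> S0] = 93/160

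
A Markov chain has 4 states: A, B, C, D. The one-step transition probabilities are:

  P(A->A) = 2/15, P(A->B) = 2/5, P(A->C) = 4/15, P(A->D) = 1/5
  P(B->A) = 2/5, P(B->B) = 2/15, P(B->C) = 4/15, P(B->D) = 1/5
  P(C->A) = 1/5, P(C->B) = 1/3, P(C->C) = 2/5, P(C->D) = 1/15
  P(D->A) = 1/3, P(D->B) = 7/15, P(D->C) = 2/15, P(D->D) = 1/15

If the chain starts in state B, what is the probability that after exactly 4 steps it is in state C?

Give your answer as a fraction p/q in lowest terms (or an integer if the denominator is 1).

Computing P^4 by repeated multiplication:
P^1 =
  A: [2/15, 2/5, 4/15, 1/5]
  B: [2/5, 2/15, 4/15, 1/5]
  C: [1/5, 1/3, 2/5, 1/15]
  D: [1/3, 7/15, 2/15, 1/15]
P^2 =
  A: [67/225, 13/45, 62/225, 31/225]
  B: [17/75, 9/25, 62/225, 31/225]
  C: [59/225, 13/45, 14/45, 31/225]
  D: [7/25, 61/225, 62/225, 13/75]
P^3 =
  A: [173/675, 353/1125, 962/3375, 163/1125]
  B: [929/3375, 199/675, 962/3375, 163/1125]
  C: [97/375, 1051/3375, 326/1125, 473/3375]
  D: [97/375, 361/1125, 946/3375, 473/3375]
P^4 =
  A: [2683/10125, 15541/50625, 14446/50625, 7223/50625]
  B: [13159/50625, 15797/50625, 14446/50625, 7223/50625]
  C: [13351/50625, 15541/50625, 2902/10125, 7223/50625]
  D: [13447/50625, 3089/10125, 14446/50625, 2429/16875]

(P^4)[B -> C] = 14446/50625

Answer: 14446/50625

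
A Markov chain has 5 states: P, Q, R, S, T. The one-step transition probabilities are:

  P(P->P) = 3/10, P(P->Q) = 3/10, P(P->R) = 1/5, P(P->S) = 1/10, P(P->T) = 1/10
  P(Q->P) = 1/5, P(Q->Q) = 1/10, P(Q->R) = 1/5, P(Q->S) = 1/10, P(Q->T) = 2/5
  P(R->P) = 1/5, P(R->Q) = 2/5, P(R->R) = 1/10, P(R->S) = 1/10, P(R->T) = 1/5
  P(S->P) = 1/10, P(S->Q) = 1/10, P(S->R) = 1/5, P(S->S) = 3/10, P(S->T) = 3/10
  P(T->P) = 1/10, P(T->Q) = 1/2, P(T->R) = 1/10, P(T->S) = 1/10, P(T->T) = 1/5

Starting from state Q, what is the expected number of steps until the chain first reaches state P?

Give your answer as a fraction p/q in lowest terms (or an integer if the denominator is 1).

Answer: 10400/1641

Derivation:
Let h_i = expected steps to first reach P from state i.
Boundary: h_P = 0.
First-step equations for the other states:
  h_Q = 1 + 1/5*h_P + 1/10*h_Q + 1/5*h_R + 1/10*h_S + 2/5*h_T
  h_R = 1 + 1/5*h_P + 2/5*h_Q + 1/10*h_R + 1/10*h_S + 1/5*h_T
  h_S = 1 + 1/10*h_P + 1/10*h_Q + 1/5*h_R + 3/10*h_S + 3/10*h_T
  h_T = 1 + 1/10*h_P + 1/2*h_Q + 1/10*h_R + 1/10*h_S + 1/5*h_T

Substituting h_P = 0 and rearranging gives the linear system (I - Q) h = 1:
  [9/10, -1/5, -1/10, -2/5] . (h_Q, h_R, h_S, h_T) = 1
  [-2/5, 9/10, -1/10, -1/5] . (h_Q, h_R, h_S, h_T) = 1
  [-1/10, -1/5, 7/10, -3/10] . (h_Q, h_R, h_S, h_T) = 1
  [-1/2, -1/10, -1/10, 4/5] . (h_Q, h_R, h_S, h_T) = 1

Solving yields:
  h_Q = 10400/1641
  h_R = 10240/1641
  h_S = 11590/1641
  h_T = 3760/547

Starting state is Q, so the expected hitting time is h_Q = 10400/1641.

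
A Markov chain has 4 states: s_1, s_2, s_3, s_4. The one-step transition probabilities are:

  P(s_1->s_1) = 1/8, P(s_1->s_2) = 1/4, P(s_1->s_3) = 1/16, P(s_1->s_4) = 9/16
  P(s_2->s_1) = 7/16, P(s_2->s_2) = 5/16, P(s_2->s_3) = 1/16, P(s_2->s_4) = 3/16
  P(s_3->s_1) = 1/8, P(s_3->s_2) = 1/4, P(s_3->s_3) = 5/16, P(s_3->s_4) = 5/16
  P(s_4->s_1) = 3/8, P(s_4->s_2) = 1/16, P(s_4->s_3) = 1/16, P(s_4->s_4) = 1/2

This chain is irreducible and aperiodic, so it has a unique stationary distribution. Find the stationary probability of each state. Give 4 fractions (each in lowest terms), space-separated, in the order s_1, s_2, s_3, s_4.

The stationary distribution satisfies pi = pi * P, i.e.:
  pi_s_1 = 1/8*pi_s_1 + 7/16*pi_s_2 + 1/8*pi_s_3 + 3/8*pi_s_4
  pi_s_2 = 1/4*pi_s_1 + 5/16*pi_s_2 + 1/4*pi_s_3 + 1/16*pi_s_4
  pi_s_3 = 1/16*pi_s_1 + 1/16*pi_s_2 + 5/16*pi_s_3 + 1/16*pi_s_4
  pi_s_4 = 9/16*pi_s_1 + 3/16*pi_s_2 + 5/16*pi_s_3 + 1/2*pi_s_4
with normalization: pi_s_1 + pi_s_2 + pi_s_3 + pi_s_4 = 1.

Using the first 3 balance equations plus normalization, the linear system A*pi = b is:
  [-7/8, 7/16, 1/8, 3/8] . pi = 0
  [1/4, -11/16, 1/4, 1/16] . pi = 0
  [1/16, 1/16, -11/16, 1/16] . pi = 0
  [1, 1, 1, 1] . pi = 1

Solving yields:
  pi_s_1 = 277/948
  pi_s_2 = 14/79
  pi_s_3 = 1/12
  pi_s_4 = 106/237

Verification (pi * P):
  277/948*1/8 + 14/79*7/16 + 1/12*1/8 + 106/237*3/8 = 277/948 = pi_s_1  (ok)
  277/948*1/4 + 14/79*5/16 + 1/12*1/4 + 106/237*1/16 = 14/79 = pi_s_2  (ok)
  277/948*1/16 + 14/79*1/16 + 1/12*5/16 + 106/237*1/16 = 1/12 = pi_s_3  (ok)
  277/948*9/16 + 14/79*3/16 + 1/12*5/16 + 106/237*1/2 = 106/237 = pi_s_4  (ok)

Answer: 277/948 14/79 1/12 106/237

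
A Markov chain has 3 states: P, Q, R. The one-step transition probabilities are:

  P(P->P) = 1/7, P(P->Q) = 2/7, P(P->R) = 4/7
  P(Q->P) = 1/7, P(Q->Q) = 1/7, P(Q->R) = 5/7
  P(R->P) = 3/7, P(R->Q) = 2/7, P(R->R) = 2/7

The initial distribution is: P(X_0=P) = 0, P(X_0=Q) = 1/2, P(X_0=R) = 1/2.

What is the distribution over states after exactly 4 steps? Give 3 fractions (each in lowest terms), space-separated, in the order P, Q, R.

Propagating the distribution step by step (d_{t+1} = d_t * P):
d_0 = (P=0, Q=1/2, R=1/2)
  d_1[P] = 0*1/7 + 1/2*1/7 + 1/2*3/7 = 2/7
  d_1[Q] = 0*2/7 + 1/2*1/7 + 1/2*2/7 = 3/14
  d_1[R] = 0*4/7 + 1/2*5/7 + 1/2*2/7 = 1/2
d_1 = (P=2/7, Q=3/14, R=1/2)
  d_2[P] = 2/7*1/7 + 3/14*1/7 + 1/2*3/7 = 2/7
  d_2[Q] = 2/7*2/7 + 3/14*1/7 + 1/2*2/7 = 25/98
  d_2[R] = 2/7*4/7 + 3/14*5/7 + 1/2*2/7 = 45/98
d_2 = (P=2/7, Q=25/98, R=45/98)
  d_3[P] = 2/7*1/7 + 25/98*1/7 + 45/98*3/7 = 94/343
  d_3[Q] = 2/7*2/7 + 25/98*1/7 + 45/98*2/7 = 171/686
  d_3[R] = 2/7*4/7 + 25/98*5/7 + 45/98*2/7 = 327/686
d_3 = (P=94/343, Q=171/686, R=327/686)
  d_4[P] = 94/343*1/7 + 171/686*1/7 + 327/686*3/7 = 670/2401
  d_4[Q] = 94/343*2/7 + 171/686*1/7 + 327/686*2/7 = 1201/4802
  d_4[R] = 94/343*4/7 + 171/686*5/7 + 327/686*2/7 = 323/686
d_4 = (P=670/2401, Q=1201/4802, R=323/686)

Answer: 670/2401 1201/4802 323/686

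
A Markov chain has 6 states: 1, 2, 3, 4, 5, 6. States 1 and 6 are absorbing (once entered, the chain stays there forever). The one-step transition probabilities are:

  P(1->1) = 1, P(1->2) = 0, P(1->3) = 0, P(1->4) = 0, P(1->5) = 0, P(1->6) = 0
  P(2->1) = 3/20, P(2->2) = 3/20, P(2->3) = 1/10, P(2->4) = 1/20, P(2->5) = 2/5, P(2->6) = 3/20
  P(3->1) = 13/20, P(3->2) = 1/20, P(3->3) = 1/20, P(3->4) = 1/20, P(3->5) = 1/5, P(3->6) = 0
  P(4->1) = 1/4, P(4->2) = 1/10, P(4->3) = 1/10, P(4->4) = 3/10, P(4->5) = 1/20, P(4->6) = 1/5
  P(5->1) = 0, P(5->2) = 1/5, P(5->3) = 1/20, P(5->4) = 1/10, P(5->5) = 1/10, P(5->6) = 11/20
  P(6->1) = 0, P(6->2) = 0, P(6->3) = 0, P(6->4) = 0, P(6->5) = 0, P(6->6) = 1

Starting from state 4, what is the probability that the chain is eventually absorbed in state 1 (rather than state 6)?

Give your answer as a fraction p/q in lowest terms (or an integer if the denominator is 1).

Let a_i = P(absorbed in 1 | start in state i).
Boundary conditions: a_1 = 1, a_6 = 0.
For each transient state i, a_i = sum_j P(i->j) * a_j:
  a_2 = 3/20*a_1 + 3/20*a_2 + 1/10*a_3 + 1/20*a_4 + 2/5*a_5 + 3/20*a_6
  a_3 = 13/20*a_1 + 1/20*a_2 + 1/20*a_3 + 1/20*a_4 + 1/5*a_5 + 0*a_6
  a_4 = 1/4*a_1 + 1/10*a_2 + 1/10*a_3 + 3/10*a_4 + 1/20*a_5 + 1/5*a_6
  a_5 = 0*a_1 + 1/5*a_2 + 1/20*a_3 + 1/10*a_4 + 1/10*a_5 + 11/20*a_6

Substituting a_1 = 1 and a_6 = 0, rearrange to (I - Q) a = r where r[i] = P(i -> 1):
  [17/20, -1/10, -1/20, -2/5] . (a_2, a_3, a_4, a_5) = 3/20
  [-1/20, 19/20, -1/20, -1/5] . (a_2, a_3, a_4, a_5) = 13/20
  [-1/10, -1/10, 7/10, -1/20] . (a_2, a_3, a_4, a_5) = 1/4
  [-1/5, -1/20, -1/10, 9/10] . (a_2, a_3, a_4, a_5) = 0

Solving yields:
  a_2 = 4381/11300
  a_3 = 873/1130
  a_4 = 6061/11300
  a_5 = 533/2825

Starting state is 4, so the absorption probability is a_4 = 6061/11300.

Answer: 6061/11300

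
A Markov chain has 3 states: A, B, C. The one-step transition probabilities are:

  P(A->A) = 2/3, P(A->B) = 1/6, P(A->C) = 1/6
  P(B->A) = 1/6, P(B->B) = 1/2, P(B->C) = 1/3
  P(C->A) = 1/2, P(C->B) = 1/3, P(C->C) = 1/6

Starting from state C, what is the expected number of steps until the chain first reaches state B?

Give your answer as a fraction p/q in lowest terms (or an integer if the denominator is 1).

Let h_i = expected steps to first reach B from state i.
Boundary: h_B = 0.
First-step equations for the other states:
  h_A = 1 + 2/3*h_A + 1/6*h_B + 1/6*h_C
  h_C = 1 + 1/2*h_A + 1/3*h_B + 1/6*h_C

Substituting h_B = 0 and rearranging gives the linear system (I - Q) h = 1:
  [1/3, -1/6] . (h_A, h_C) = 1
  [-1/2, 5/6] . (h_A, h_C) = 1

Solving yields:
  h_A = 36/7
  h_C = 30/7

Starting state is C, so the expected hitting time is h_C = 30/7.

Answer: 30/7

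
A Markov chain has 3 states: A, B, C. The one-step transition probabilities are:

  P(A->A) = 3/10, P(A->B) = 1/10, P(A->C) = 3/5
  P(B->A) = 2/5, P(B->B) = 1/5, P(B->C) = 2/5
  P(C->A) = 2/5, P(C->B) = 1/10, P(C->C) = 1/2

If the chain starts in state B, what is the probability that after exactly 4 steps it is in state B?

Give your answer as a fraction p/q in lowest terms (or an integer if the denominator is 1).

Computing P^4 by repeated multiplication:
P^1 =
  A: [3/10, 1/10, 3/5]
  B: [2/5, 1/5, 2/5]
  C: [2/5, 1/10, 1/2]
P^2 =
  A: [37/100, 11/100, 13/25]
  B: [9/25, 3/25, 13/25]
  C: [9/25, 11/100, 53/100]
P^3 =
  A: [363/1000, 111/1000, 263/500]
  B: [91/250, 14/125, 131/250]
  C: [91/250, 111/1000, 21/40]
P^4 =
  A: [3637/10000, 1111/10000, 1313/2500]
  B: [909/2500, 139/1250, 1313/2500]
  C: [909/2500, 1111/10000, 5253/10000]

(P^4)[B -> B] = 139/1250

Answer: 139/1250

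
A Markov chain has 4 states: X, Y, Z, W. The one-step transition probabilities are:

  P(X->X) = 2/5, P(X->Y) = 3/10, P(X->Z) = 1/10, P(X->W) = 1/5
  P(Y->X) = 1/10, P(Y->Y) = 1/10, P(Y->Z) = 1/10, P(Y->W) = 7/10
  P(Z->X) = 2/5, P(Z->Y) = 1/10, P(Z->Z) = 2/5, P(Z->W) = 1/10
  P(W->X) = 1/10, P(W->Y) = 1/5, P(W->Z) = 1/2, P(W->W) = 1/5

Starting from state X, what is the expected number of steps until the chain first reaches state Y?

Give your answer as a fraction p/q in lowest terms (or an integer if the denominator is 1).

Let h_i = expected steps to first reach Y from state i.
Boundary: h_Y = 0.
First-step equations for the other states:
  h_X = 1 + 2/5*h_X + 3/10*h_Y + 1/10*h_Z + 1/5*h_W
  h_Z = 1 + 2/5*h_X + 1/10*h_Y + 2/5*h_Z + 1/10*h_W
  h_W = 1 + 1/10*h_X + 1/5*h_Y + 1/2*h_Z + 1/5*h_W

Substituting h_Y = 0 and rearranging gives the linear system (I - Q) h = 1:
  [3/5, -1/10, -1/5] . (h_X, h_Z, h_W) = 1
  [-2/5, 3/5, -1/10] . (h_X, h_Z, h_W) = 1
  [-1/10, -1/2, 4/5] . (h_X, h_Z, h_W) = 1

Solving yields:
  h_X = 740/173
  h_Z = 930/173
  h_W = 890/173

Starting state is X, so the expected hitting time is h_X = 740/173.

Answer: 740/173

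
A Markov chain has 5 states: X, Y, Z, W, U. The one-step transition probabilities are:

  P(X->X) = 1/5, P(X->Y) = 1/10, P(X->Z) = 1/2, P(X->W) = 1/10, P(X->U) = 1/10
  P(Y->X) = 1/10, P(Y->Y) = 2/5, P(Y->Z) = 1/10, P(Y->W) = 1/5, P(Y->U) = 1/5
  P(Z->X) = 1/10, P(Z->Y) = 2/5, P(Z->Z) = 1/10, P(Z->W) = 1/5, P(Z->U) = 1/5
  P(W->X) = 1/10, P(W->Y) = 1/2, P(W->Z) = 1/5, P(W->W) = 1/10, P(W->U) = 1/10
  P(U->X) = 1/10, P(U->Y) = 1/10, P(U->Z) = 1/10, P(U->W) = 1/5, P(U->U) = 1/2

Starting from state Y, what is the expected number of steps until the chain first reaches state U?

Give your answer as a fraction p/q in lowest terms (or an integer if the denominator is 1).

Answer: 99/17

Derivation:
Let h_i = expected steps to first reach U from state i.
Boundary: h_U = 0.
First-step equations for the other states:
  h_X = 1 + 1/5*h_X + 1/10*h_Y + 1/2*h_Z + 1/10*h_W + 1/10*h_U
  h_Y = 1 + 1/10*h_X + 2/5*h_Y + 1/10*h_Z + 1/5*h_W + 1/5*h_U
  h_Z = 1 + 1/10*h_X + 2/5*h_Y + 1/10*h_Z + 1/5*h_W + 1/5*h_U
  h_W = 1 + 1/10*h_X + 1/2*h_Y + 1/5*h_Z + 1/10*h_W + 1/10*h_U

Substituting h_U = 0 and rearranging gives the linear system (I - Q) h = 1:
  [4/5, -1/10, -1/2, -1/10] . (h_X, h_Y, h_Z, h_W) = 1
  [-1/10, 3/5, -1/10, -1/5] . (h_X, h_Y, h_Z, h_W) = 1
  [-1/10, -2/5, 9/10, -1/5] . (h_X, h_Y, h_Z, h_W) = 1
  [-1/10, -1/2, -1/5, 9/10] . (h_X, h_Y, h_Z, h_W) = 1

Solving yields:
  h_X = 109/17
  h_Y = 99/17
  h_Z = 99/17
  h_W = 108/17

Starting state is Y, so the expected hitting time is h_Y = 99/17.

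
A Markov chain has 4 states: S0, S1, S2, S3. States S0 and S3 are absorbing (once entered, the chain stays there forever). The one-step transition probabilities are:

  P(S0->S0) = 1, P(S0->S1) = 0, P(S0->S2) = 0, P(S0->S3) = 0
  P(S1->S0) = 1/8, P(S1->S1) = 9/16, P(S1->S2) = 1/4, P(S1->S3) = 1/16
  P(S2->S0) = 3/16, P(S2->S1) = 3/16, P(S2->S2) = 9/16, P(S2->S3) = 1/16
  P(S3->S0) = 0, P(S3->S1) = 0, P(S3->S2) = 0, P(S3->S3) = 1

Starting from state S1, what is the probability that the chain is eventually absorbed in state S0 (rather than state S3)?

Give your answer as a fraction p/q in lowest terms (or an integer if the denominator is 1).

Let a_i = P(absorbed in S0 | start in state i).
Boundary conditions: a_S0 = 1, a_S3 = 0.
For each transient state i, a_i = sum_j P(i->j) * a_j:
  a_S1 = 1/8*a_S0 + 9/16*a_S1 + 1/4*a_S2 + 1/16*a_S3
  a_S2 = 3/16*a_S0 + 3/16*a_S1 + 9/16*a_S2 + 1/16*a_S3

Substituting a_S0 = 1 and a_S3 = 0, rearrange to (I - Q) a = r where r[i] = P(i -> S0):
  [7/16, -1/4] . (a_S1, a_S2) = 1/8
  [-3/16, 7/16] . (a_S1, a_S2) = 3/16

Solving yields:
  a_S1 = 26/37
  a_S2 = 27/37

Starting state is S1, so the absorption probability is a_S1 = 26/37.

Answer: 26/37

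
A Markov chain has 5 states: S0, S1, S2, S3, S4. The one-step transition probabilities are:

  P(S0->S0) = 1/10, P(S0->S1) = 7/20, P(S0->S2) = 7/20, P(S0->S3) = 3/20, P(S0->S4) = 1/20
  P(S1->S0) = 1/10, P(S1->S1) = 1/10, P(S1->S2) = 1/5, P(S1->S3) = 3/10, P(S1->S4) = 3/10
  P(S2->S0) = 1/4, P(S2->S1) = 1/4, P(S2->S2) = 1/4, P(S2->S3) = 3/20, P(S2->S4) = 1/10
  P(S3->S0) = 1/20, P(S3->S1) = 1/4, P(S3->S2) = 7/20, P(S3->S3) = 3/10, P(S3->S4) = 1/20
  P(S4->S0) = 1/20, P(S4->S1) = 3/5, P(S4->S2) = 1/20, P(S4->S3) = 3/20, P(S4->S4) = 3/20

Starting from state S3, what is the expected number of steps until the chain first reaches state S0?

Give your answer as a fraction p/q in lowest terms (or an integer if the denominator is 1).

Let h_i = expected steps to first reach S0 from state i.
Boundary: h_S0 = 0.
First-step equations for the other states:
  h_S1 = 1 + 1/10*h_S0 + 1/10*h_S1 + 1/5*h_S2 + 3/10*h_S3 + 3/10*h_S4
  h_S2 = 1 + 1/4*h_S0 + 1/4*h_S1 + 1/4*h_S2 + 3/20*h_S3 + 1/10*h_S4
  h_S3 = 1 + 1/20*h_S0 + 1/4*h_S1 + 7/20*h_S2 + 3/10*h_S3 + 1/20*h_S4
  h_S4 = 1 + 1/20*h_S0 + 3/5*h_S1 + 1/20*h_S2 + 3/20*h_S3 + 3/20*h_S4

Substituting h_S0 = 0 and rearranging gives the linear system (I - Q) h = 1:
  [9/10, -1/5, -3/10, -3/10] . (h_S1, h_S2, h_S3, h_S4) = 1
  [-1/4, 3/4, -3/20, -1/10] . (h_S1, h_S2, h_S3, h_S4) = 1
  [-1/4, -7/20, 7/10, -1/20] . (h_S1, h_S2, h_S3, h_S4) = 1
  [-3/5, -1/20, -3/20, 17/20] . (h_S1, h_S2, h_S3, h_S4) = 1

Solving yields:
  h_S1 = 84310/9503
  h_S2 = 69740/9503
  h_S3 = 84970/9503
  h_S4 = 89790/9503

Starting state is S3, so the expected hitting time is h_S3 = 84970/9503.

Answer: 84970/9503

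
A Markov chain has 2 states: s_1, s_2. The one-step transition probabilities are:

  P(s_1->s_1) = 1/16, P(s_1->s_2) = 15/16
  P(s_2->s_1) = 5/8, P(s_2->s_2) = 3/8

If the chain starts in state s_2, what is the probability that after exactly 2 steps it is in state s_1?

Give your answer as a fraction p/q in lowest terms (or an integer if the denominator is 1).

Computing P^2 by repeated multiplication:
P^1 =
  s_1: [1/16, 15/16]
  s_2: [5/8, 3/8]
P^2 =
  s_1: [151/256, 105/256]
  s_2: [35/128, 93/128]

(P^2)[s_2 -> s_1] = 35/128

Answer: 35/128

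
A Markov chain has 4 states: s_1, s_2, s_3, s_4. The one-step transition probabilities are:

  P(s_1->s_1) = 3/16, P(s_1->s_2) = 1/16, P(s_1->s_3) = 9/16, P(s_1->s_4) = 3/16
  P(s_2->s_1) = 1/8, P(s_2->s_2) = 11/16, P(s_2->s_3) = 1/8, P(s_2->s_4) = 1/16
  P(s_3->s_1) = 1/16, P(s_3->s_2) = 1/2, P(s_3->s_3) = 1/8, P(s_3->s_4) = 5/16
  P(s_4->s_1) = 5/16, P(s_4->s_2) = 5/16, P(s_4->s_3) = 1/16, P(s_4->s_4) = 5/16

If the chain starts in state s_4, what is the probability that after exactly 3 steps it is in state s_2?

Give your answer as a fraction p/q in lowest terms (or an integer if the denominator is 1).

Computing P^3 by repeated multiplication:
P^1 =
  s_1: [3/16, 1/16, 9/16, 3/16]
  s_2: [1/8, 11/16, 1/8, 1/16]
  s_3: [1/16, 1/2, 1/8, 5/16]
  s_4: [5/16, 5/16, 1/16, 5/16]
P^2 =
  s_1: [35/256, 101/256, 25/128, 35/128]
  s_2: [35/256, 9/16, 45/256, 1/8]
  s_3: [23/128, 65/128, 17/128, 23/128]
  s_4: [51/256, 93/256, 31/128, 25/128]
P^3 =
  s_1: [707/4096, 237/512, 687/4096, 403/2048]
  s_2: [299/2048, 2139/4096, 725/4096, 317/2048]
  s_3: [331/2048, 989/2048, 197/1024, 167/1024]
  s_4: [651/4096, 455/1024, 819/4096, 403/2048]

(P^3)[s_4 -> s_2] = 455/1024

Answer: 455/1024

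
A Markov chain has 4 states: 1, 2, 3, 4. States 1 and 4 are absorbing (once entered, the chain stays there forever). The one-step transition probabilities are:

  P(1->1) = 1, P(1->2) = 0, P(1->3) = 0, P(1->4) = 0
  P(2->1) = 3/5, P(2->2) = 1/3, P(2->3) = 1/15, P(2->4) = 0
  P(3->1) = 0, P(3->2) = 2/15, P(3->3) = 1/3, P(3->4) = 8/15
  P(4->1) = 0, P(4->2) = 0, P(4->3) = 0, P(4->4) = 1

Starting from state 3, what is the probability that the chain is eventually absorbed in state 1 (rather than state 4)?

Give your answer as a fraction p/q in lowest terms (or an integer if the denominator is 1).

Answer: 9/49

Derivation:
Let a_i = P(absorbed in 1 | start in state i).
Boundary conditions: a_1 = 1, a_4 = 0.
For each transient state i, a_i = sum_j P(i->j) * a_j:
  a_2 = 3/5*a_1 + 1/3*a_2 + 1/15*a_3 + 0*a_4
  a_3 = 0*a_1 + 2/15*a_2 + 1/3*a_3 + 8/15*a_4

Substituting a_1 = 1 and a_4 = 0, rearrange to (I - Q) a = r where r[i] = P(i -> 1):
  [2/3, -1/15] . (a_2, a_3) = 3/5
  [-2/15, 2/3] . (a_2, a_3) = 0

Solving yields:
  a_2 = 45/49
  a_3 = 9/49

Starting state is 3, so the absorption probability is a_3 = 9/49.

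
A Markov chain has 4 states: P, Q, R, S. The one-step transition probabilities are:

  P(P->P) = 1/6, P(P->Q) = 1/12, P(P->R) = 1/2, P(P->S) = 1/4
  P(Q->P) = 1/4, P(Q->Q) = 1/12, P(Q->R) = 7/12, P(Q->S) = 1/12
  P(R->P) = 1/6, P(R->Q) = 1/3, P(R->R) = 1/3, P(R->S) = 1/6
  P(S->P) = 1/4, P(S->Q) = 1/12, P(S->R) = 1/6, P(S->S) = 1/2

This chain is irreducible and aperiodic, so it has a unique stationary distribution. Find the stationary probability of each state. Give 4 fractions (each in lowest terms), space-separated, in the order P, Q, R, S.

The stationary distribution satisfies pi = pi * P, i.e.:
  pi_P = 1/6*pi_P + 1/4*pi_Q + 1/6*pi_R + 1/4*pi_S
  pi_Q = 1/12*pi_P + 1/12*pi_Q + 1/3*pi_R + 1/12*pi_S
  pi_R = 1/2*pi_P + 7/12*pi_Q + 1/3*pi_R + 1/6*pi_S
  pi_S = 1/4*pi_P + 1/12*pi_Q + 1/6*pi_R + 1/2*pi_S
with normalization: pi_P + pi_Q + pi_R + pi_S = 1.

Using the first 3 balance equations plus normalization, the linear system A*pi = b is:
  [-5/6, 1/4, 1/6, 1/4] . pi = 0
  [1/12, -11/12, 1/3, 1/12] . pi = 0
  [1/2, 7/12, -2/3, 1/6] . pi = 0
  [1, 1, 1, 1] . pi = 1

Solving yields:
  pi_P = 286/1413
  pi_Q = 248/1413
  pi_R = 521/1413
  pi_S = 358/1413

Verification (pi * P):
  286/1413*1/6 + 248/1413*1/4 + 521/1413*1/6 + 358/1413*1/4 = 286/1413 = pi_P  (ok)
  286/1413*1/12 + 248/1413*1/12 + 521/1413*1/3 + 358/1413*1/12 = 248/1413 = pi_Q  (ok)
  286/1413*1/2 + 248/1413*7/12 + 521/1413*1/3 + 358/1413*1/6 = 521/1413 = pi_R  (ok)
  286/1413*1/4 + 248/1413*1/12 + 521/1413*1/6 + 358/1413*1/2 = 358/1413 = pi_S  (ok)

Answer: 286/1413 248/1413 521/1413 358/1413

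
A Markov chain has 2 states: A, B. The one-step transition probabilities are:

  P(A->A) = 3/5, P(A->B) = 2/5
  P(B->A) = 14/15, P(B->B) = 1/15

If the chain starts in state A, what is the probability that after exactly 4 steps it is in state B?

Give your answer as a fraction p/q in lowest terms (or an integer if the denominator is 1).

Computing P^4 by repeated multiplication:
P^1 =
  A: [3/5, 2/5]
  B: [14/15, 1/15]
P^2 =
  A: [11/15, 4/15]
  B: [28/45, 17/45]
P^3 =
  A: [31/45, 14/45]
  B: [98/135, 37/135]
P^4 =
  A: [19/27, 8/27]
  B: [56/81, 25/81]

(P^4)[A -> B] = 8/27

Answer: 8/27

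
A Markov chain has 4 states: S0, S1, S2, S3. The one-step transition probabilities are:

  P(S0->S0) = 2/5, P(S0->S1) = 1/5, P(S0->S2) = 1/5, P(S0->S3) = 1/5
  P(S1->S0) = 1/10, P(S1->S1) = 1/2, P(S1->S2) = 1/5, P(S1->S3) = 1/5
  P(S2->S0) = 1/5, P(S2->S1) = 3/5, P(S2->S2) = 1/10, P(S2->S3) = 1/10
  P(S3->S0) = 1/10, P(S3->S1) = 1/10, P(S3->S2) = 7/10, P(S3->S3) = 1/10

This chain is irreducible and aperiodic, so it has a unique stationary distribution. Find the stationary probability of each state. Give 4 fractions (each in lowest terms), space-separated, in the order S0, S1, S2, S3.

Answer: 79/441 20/49 16/63 10/63

Derivation:
The stationary distribution satisfies pi = pi * P, i.e.:
  pi_S0 = 2/5*pi_S0 + 1/10*pi_S1 + 1/5*pi_S2 + 1/10*pi_S3
  pi_S1 = 1/5*pi_S0 + 1/2*pi_S1 + 3/5*pi_S2 + 1/10*pi_S3
  pi_S2 = 1/5*pi_S0 + 1/5*pi_S1 + 1/10*pi_S2 + 7/10*pi_S3
  pi_S3 = 1/5*pi_S0 + 1/5*pi_S1 + 1/10*pi_S2 + 1/10*pi_S3
with normalization: pi_S0 + pi_S1 + pi_S2 + pi_S3 = 1.

Using the first 3 balance equations plus normalization, the linear system A*pi = b is:
  [-3/5, 1/10, 1/5, 1/10] . pi = 0
  [1/5, -1/2, 3/5, 1/10] . pi = 0
  [1/5, 1/5, -9/10, 7/10] . pi = 0
  [1, 1, 1, 1] . pi = 1

Solving yields:
  pi_S0 = 79/441
  pi_S1 = 20/49
  pi_S2 = 16/63
  pi_S3 = 10/63

Verification (pi * P):
  79/441*2/5 + 20/49*1/10 + 16/63*1/5 + 10/63*1/10 = 79/441 = pi_S0  (ok)
  79/441*1/5 + 20/49*1/2 + 16/63*3/5 + 10/63*1/10 = 20/49 = pi_S1  (ok)
  79/441*1/5 + 20/49*1/5 + 16/63*1/10 + 10/63*7/10 = 16/63 = pi_S2  (ok)
  79/441*1/5 + 20/49*1/5 + 16/63*1/10 + 10/63*1/10 = 10/63 = pi_S3  (ok)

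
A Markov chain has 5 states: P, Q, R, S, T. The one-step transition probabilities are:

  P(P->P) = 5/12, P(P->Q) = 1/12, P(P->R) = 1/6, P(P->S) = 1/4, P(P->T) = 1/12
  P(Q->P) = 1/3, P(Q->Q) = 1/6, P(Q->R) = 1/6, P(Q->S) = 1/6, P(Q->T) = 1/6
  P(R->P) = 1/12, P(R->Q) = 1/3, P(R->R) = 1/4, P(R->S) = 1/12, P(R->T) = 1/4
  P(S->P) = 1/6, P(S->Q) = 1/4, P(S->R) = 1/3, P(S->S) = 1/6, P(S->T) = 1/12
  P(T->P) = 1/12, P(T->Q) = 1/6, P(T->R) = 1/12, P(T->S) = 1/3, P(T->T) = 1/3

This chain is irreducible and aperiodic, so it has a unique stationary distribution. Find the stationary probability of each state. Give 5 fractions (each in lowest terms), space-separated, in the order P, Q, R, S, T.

The stationary distribution satisfies pi = pi * P, i.e.:
  pi_P = 5/12*pi_P + 1/3*pi_Q + 1/12*pi_R + 1/6*pi_S + 1/12*pi_T
  pi_Q = 1/12*pi_P + 1/6*pi_Q + 1/3*pi_R + 1/4*pi_S + 1/6*pi_T
  pi_R = 1/6*pi_P + 1/6*pi_Q + 1/4*pi_R + 1/3*pi_S + 1/12*pi_T
  pi_S = 1/4*pi_P + 1/6*pi_Q + 1/12*pi_R + 1/6*pi_S + 1/3*pi_T
  pi_T = 1/12*pi_P + 1/6*pi_Q + 1/4*pi_R + 1/12*pi_S + 1/3*pi_T
with normalization: pi_P + pi_Q + pi_R + pi_S + pi_T = 1.

Using the first 4 balance equations plus normalization, the linear system A*pi = b is:
  [-7/12, 1/3, 1/12, 1/6, 1/12] . pi = 0
  [1/12, -5/6, 1/3, 1/4, 1/6] . pi = 0
  [1/6, 1/6, -3/4, 1/3, 1/12] . pi = 0
  [1/4, 1/6, 1/12, -5/6, 1/3] . pi = 0
  [1, 1, 1, 1, 1] . pi = 1

Solving yields:
  pi_P = 3342/14915
  pi_Q = 591/2983
  pi_R = 3008/14915
  pi_S = 2956/14915
  pi_T = 2654/14915

Verification (pi * P):
  3342/14915*5/12 + 591/2983*1/3 + 3008/14915*1/12 + 2956/14915*1/6 + 2654/14915*1/12 = 3342/14915 = pi_P  (ok)
  3342/14915*1/12 + 591/2983*1/6 + 3008/14915*1/3 + 2956/14915*1/4 + 2654/14915*1/6 = 591/2983 = pi_Q  (ok)
  3342/14915*1/6 + 591/2983*1/6 + 3008/14915*1/4 + 2956/14915*1/3 + 2654/14915*1/12 = 3008/14915 = pi_R  (ok)
  3342/14915*1/4 + 591/2983*1/6 + 3008/14915*1/12 + 2956/14915*1/6 + 2654/14915*1/3 = 2956/14915 = pi_S  (ok)
  3342/14915*1/12 + 591/2983*1/6 + 3008/14915*1/4 + 2956/14915*1/12 + 2654/14915*1/3 = 2654/14915 = pi_T  (ok)

Answer: 3342/14915 591/2983 3008/14915 2956/14915 2654/14915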